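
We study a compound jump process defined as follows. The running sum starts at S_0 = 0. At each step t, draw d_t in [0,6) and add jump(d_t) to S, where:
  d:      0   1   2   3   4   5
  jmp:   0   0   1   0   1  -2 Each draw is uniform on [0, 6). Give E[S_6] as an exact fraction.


0

Outcome values over d=0..5: [0, 0, 1, 0, 1, -2]
Σy = 0, Σy² = 6, M = 6
μ = 0/6 = 0,  σ² = 6/6 − (0)² = 1
E[S_6] = 0 + 6·(0) = 0


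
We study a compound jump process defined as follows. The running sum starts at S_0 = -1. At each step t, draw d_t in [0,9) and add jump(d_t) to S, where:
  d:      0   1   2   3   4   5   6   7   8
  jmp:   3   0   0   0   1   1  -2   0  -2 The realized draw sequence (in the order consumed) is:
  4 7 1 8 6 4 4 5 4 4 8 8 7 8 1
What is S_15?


t=0: S=-1, d=4, jump=1, S_1=0
t=1: S=0, d=7, jump=0, S_2=0
t=2: S=0, d=1, jump=0, S_3=0
t=3: S=0, d=8, jump=-2, S_4=-2
t=4: S=-2, d=6, jump=-2, S_5=-4
t=5: S=-4, d=4, jump=1, S_6=-3
t=6: S=-3, d=4, jump=1, S_7=-2
t=7: S=-2, d=5, jump=1, S_8=-1
t=8: S=-1, d=4, jump=1, S_9=0
t=9: S=0, d=4, jump=1, S_10=1
t=10: S=1, d=8, jump=-2, S_11=-1
t=11: S=-1, d=8, jump=-2, S_12=-3
t=12: S=-3, d=7, jump=0, S_13=-3
t=13: S=-3, d=8, jump=-2, S_14=-5
t=14: S=-5, d=1, jump=0, S_15=-5

-5


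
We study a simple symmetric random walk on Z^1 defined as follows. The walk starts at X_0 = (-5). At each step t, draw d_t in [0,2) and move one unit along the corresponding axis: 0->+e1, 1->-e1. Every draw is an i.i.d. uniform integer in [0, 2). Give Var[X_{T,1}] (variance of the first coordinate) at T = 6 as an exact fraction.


6

Outcome values over d=0..1: [1, -1]
Σy = 0, Σy² = 2, M = 2
μ = 0/2 = 0,  σ² = 2/2 − (0)² = 1
Independent increments: Var[X_6] = 6·σ² = 6·(1) = 6


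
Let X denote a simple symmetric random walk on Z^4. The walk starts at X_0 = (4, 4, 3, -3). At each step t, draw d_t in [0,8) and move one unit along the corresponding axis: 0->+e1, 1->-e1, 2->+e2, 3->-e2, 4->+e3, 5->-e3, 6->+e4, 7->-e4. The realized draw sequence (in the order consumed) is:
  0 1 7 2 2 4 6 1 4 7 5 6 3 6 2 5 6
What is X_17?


(3, 6, 3, -1)

t=0: X=(4, 4, 3, -3), d=0 → +e1, X_1=(5, 4, 3, -3)
t=1: X=(5, 4, 3, -3), d=1 → -e1, X_2=(4, 4, 3, -3)
t=2: X=(4, 4, 3, -3), d=7 → -e4, X_3=(4, 4, 3, -4)
t=3: X=(4, 4, 3, -4), d=2 → +e2, X_4=(4, 5, 3, -4)
t=4: X=(4, 5, 3, -4), d=2 → +e2, X_5=(4, 6, 3, -4)
t=5: X=(4, 6, 3, -4), d=4 → +e3, X_6=(4, 6, 4, -4)
t=6: X=(4, 6, 4, -4), d=6 → +e4, X_7=(4, 6, 4, -3)
t=7: X=(4, 6, 4, -3), d=1 → -e1, X_8=(3, 6, 4, -3)
t=8: X=(3, 6, 4, -3), d=4 → +e3, X_9=(3, 6, 5, -3)
t=9: X=(3, 6, 5, -3), d=7 → -e4, X_10=(3, 6, 5, -4)
t=10: X=(3, 6, 5, -4), d=5 → -e3, X_11=(3, 6, 4, -4)
t=11: X=(3, 6, 4, -4), d=6 → +e4, X_12=(3, 6, 4, -3)
t=12: X=(3, 6, 4, -3), d=3 → -e2, X_13=(3, 5, 4, -3)
t=13: X=(3, 5, 4, -3), d=6 → +e4, X_14=(3, 5, 4, -2)
t=14: X=(3, 5, 4, -2), d=2 → +e2, X_15=(3, 6, 4, -2)
t=15: X=(3, 6, 4, -2), d=5 → -e3, X_16=(3, 6, 3, -2)
t=16: X=(3, 6, 3, -2), d=6 → +e4, X_17=(3, 6, 3, -1)


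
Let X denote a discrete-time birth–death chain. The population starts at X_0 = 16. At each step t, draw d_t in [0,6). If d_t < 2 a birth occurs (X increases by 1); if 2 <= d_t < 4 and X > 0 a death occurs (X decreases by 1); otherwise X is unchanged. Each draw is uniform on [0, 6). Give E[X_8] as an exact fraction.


16

X can drop by at most 1 per step and X_0 = 16 > T = 8, so X_t >= 16 − t >= 8 > 0 for every t <= 8: the floor at 0 (the 'and X > 0' condition) never binds. Hence X_8 = X_0 + Σ_{t<8} Y_t with i.i.d. increments Y_t = y(d_t) ∈ {+1, −1, 0}.
Outcome values over d=0..5: [1, 1, -1, -1, 0, 0]
Σy = 0, Σy² = 4, M = 6
μ = 0/6 = 0,  σ² = 4/6 − (0)² = 2/3
E[X_8] = 16 + 8·(0) = 16


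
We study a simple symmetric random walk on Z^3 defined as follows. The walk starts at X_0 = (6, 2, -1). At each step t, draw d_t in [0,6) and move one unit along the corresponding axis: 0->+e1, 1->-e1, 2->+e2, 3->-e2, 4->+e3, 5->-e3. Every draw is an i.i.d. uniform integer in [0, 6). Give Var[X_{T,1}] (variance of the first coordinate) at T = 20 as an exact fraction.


Outcome values over d=0..5: [1, -1, 0, 0, 0, 0]
Σy = 0, Σy² = 2, M = 6
μ = 0/6 = 0,  σ² = 2/6 − (0)² = 1/3
Independent increments: Var[X_20] = 20·σ² = 20·(1/3) = 20/3

20/3


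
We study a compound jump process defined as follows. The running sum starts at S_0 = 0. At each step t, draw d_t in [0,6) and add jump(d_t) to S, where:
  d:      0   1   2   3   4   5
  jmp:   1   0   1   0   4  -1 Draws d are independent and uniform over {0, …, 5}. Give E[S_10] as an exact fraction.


25/3

Outcome values over d=0..5: [1, 0, 1, 0, 4, -1]
Σy = 5, Σy² = 19, M = 6
μ = 5/6 = 5/6,  σ² = 19/6 − (5/6)² = 89/36
E[S_10] = 0 + 10·(5/6) = 25/3


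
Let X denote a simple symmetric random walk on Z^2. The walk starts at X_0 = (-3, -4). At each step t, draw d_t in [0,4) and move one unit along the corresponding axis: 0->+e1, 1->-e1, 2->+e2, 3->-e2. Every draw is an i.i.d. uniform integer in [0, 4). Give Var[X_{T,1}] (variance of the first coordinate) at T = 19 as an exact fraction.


19/2

Outcome values over d=0..3: [1, -1, 0, 0]
Σy = 0, Σy² = 2, M = 4
μ = 0/4 = 0,  σ² = 2/4 − (0)² = 1/2
Independent increments: Var[X_19] = 19·σ² = 19·(1/2) = 19/2


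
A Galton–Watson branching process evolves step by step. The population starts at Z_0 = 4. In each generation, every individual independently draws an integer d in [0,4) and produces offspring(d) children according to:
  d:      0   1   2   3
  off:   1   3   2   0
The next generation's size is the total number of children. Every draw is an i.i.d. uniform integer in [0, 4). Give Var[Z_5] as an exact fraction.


Outcome values over d=0..3: [1, 3, 2, 0]
Σy = 6, Σy² = 14, M = 4
μ = 6/4 = 3/2,  σ² = 14/4 − (3/2)² = 5/4
V_0 = 0, E_0 = 4
V_1 = 5/4·E_0 + (3/2)²·V_0 = 5;  E_1 = 6
V_2 = 5/4·E_1 + (3/2)²·V_1 = 75/4;  E_2 = 9
V_3 = 5/4·E_2 + (3/2)²·V_2 = 855/16;  E_3 = 27/2
V_4 = 5/4·E_3 + (3/2)²·V_3 = 8775/64;  E_4 = 81/4
V_5 = 5/4·E_4 + (3/2)²·V_4 = 85455/256;  E_5 = 243/8

85455/256


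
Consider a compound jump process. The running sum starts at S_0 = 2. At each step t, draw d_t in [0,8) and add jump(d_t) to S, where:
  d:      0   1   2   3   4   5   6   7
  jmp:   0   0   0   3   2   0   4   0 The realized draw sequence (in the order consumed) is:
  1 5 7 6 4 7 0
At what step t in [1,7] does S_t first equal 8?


5

t=0: S=2, d=1, jump=0, S_1=2
t=1: S=2, d=5, jump=0, S_2=2
t=2: S=2, d=7, jump=0, S_3=2
t=3: S=2, d=6, jump=4, S_4=6
t=4: S=6, d=4, jump=2, S_5=8
t=5: S=8, d=7, jump=0, S_6=8
t=6: S=8, d=0, jump=0, S_7=8


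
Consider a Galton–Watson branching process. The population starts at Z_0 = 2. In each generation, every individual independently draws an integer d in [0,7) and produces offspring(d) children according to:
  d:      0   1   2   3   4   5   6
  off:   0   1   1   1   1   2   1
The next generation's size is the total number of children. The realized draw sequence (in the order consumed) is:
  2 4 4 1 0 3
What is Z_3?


gen 0: Z_0=2, draws=[2, 4], offspring=[1, 1], Z_1=2
gen 1: Z_1=2, draws=[4, 1], offspring=[1, 1], Z_2=2
gen 2: Z_2=2, draws=[0, 3], offspring=[0, 1], Z_3=1

1


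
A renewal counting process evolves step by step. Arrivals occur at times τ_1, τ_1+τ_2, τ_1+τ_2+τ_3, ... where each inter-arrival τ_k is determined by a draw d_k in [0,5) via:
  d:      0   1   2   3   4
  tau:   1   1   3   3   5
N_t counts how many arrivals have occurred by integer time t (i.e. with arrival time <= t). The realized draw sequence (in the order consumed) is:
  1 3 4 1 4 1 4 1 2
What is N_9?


3

draw d_1=1: τ_1=1, arrival time A_1=1
draw d_2=3: τ_2=3, arrival time A_2=4
draw d_3=4: τ_3=5, arrival time A_3=9
draw d_4=1: τ_4=1, arrival time A_4=10
draw d_5=4: τ_5=5, arrival time A_5=15
draw d_6=1: τ_6=1, arrival time A_6=16
draw d_7=4: τ_7=5, arrival time A_7=21
draw d_8=1: τ_8=1, arrival time A_8=22
draw d_9=2: τ_9=3, arrival time A_9=25
N_t over t=0..9: 0:0 1:1 2:1 3:1 4:2 5:2 6:2 7:2 8:2 9:3


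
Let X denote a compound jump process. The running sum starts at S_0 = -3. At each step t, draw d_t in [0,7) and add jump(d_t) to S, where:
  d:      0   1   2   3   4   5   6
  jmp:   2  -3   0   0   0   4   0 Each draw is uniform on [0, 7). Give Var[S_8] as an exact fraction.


Outcome values over d=0..6: [2, -3, 0, 0, 0, 4, 0]
Σy = 3, Σy² = 29, M = 7
μ = 3/7 = 3/7,  σ² = 29/7 − (3/7)² = 194/49
Independent increments: Var[S_8] = 8·σ² = 8·(194/49) = 1552/49

1552/49


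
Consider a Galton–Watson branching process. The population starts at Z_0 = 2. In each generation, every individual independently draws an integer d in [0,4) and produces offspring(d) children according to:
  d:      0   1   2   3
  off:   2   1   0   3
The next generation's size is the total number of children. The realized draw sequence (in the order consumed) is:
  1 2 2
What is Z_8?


gen 0: Z_0=2, draws=[1, 2], offspring=[1, 0], Z_1=1
gen 1: Z_1=1, draws=[2], offspring=[0], Z_2=0
gen 2: Z_2=0, draws=[], offspring=[], Z_3=0
gen 3: Z_3=0, draws=[], offspring=[], Z_4=0
gen 4: Z_4=0, draws=[], offspring=[], Z_5=0
gen 5: Z_5=0, draws=[], offspring=[], Z_6=0
gen 6: Z_6=0, draws=[], offspring=[], Z_7=0
gen 7: Z_7=0, draws=[], offspring=[], Z_8=0

0


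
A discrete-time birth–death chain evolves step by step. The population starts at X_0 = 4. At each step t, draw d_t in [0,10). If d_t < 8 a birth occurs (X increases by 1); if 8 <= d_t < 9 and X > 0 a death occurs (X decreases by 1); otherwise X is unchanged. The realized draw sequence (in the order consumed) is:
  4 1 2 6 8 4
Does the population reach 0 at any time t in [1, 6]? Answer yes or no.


no

t=0: X=4, d=4 → birth, X_1=5
t=1: X=5, d=1 → birth, X_2=6
t=2: X=6, d=2 → birth, X_3=7
t=3: X=7, d=6 → birth, X_4=8
t=4: X=8, d=8 → death, X_5=7
t=5: X=7, d=4 → birth, X_6=8


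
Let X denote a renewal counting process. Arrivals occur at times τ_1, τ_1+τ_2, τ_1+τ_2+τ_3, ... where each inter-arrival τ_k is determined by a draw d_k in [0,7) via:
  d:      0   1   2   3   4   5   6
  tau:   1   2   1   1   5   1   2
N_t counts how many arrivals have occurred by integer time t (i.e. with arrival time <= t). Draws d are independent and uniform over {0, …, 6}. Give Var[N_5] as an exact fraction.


456144804/282475249

Inter-arrival values over d=0..6: [1, 2, 1, 1, 5, 1, 2]
Each d has probability 1/7, so the pmf of τ is: f(1) = 4/7, f(2) = 2/7, f(5) = 1/7
Let p_n(j) = P(N_n = j), with p_0 = [1]. Condition on τ_1: p_n(0) = P(τ > n), and for j >= 1, p_n(j) = Σ_{k<=n} f(k)·p_{n−k}(j−1)
p_1 = [3/7, 4/7]  (j = 0..1)
p_2 = [1/7, 26/49, 16/49]  (j = 0..2)
p_3 = [1/7, 10/49, 160/343, 64/343]  (j = 0..3)
p_4 = [1/7, 6/49, 92/343, 864/2401, 256/2401]  (j = 0..4)
p_5 = [0, 13/49, 44/343, 688/2401, 4352/16807, 1024/16807]  (j = 0..5)
E[N_5] = Σ j·p_5(j) = 45747/16807;  E[N_5²] = Σ j²·p_5(j) = 151659/16807
Var[N_5] = 151659/16807 − (45747/16807)² = 456144804/282475249


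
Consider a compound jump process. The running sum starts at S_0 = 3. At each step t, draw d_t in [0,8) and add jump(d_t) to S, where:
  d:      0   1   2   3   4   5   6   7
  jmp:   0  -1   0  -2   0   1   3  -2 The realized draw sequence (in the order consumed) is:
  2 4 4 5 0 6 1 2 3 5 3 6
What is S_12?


t=0: S=3, d=2, jump=0, S_1=3
t=1: S=3, d=4, jump=0, S_2=3
t=2: S=3, d=4, jump=0, S_3=3
t=3: S=3, d=5, jump=1, S_4=4
t=4: S=4, d=0, jump=0, S_5=4
t=5: S=4, d=6, jump=3, S_6=7
t=6: S=7, d=1, jump=-1, S_7=6
t=7: S=6, d=2, jump=0, S_8=6
t=8: S=6, d=3, jump=-2, S_9=4
t=9: S=4, d=5, jump=1, S_10=5
t=10: S=5, d=3, jump=-2, S_11=3
t=11: S=3, d=6, jump=3, S_12=6

6


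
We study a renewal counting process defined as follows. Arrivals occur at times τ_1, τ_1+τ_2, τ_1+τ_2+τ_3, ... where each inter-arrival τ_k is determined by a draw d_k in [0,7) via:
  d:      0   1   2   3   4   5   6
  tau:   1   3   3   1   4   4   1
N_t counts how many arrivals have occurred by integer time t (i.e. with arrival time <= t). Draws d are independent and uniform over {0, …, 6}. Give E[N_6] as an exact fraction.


269774/117649

Inter-arrival values over d=0..6: [1, 3, 3, 1, 4, 4, 1]
Each d has probability 1/7, so the pmf of τ is: f(1) = 3/7, f(3) = 2/7, f(4) = 2/7
Renewal equation for m(n) = E[N_n]: condition on τ_1 = k (if k <= n, one arrival plus a fresh copy on the remaining n−k steps): m(n) = F(n) + Σ_{k<=n} f(k)·m(n−k), where F(n) = P(τ <= n) and m(0) = 0
m(1) = F(1) = 3/7
m(2) = F(2) + f(1)·m(1) = 3/7 + 3/7·3/7 = 30/49
m(3) = F(3) + f(1)·m(2) = 5/7 + 3/7·30/49 = 335/343
m(4) = F(4) + f(1)·m(3) + f(3)·m(1) = 1 + 3/7·335/343 + 2/7·3/7 = 3700/2401
m(5) = F(5) + f(1)·m(4) + f(3)·m(2) + f(4)·m(1) = 1 + 3/7·3700/2401 + 2/7·30/49 + 2/7·3/7 = 32905/16807
m(6) = F(6) + f(1)·m(5) + f(3)·m(3) + f(4)·m(2) = 1 + 3/7·32905/16807 + 2/7·335/343 + 2/7·30/49 = 269774/117649
E[N_6] = m(6) = 269774/117649


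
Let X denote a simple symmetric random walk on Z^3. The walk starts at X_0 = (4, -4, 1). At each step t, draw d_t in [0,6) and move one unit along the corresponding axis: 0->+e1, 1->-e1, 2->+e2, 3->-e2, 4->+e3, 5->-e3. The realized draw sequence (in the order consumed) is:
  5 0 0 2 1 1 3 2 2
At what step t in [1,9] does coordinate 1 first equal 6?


t=0: X=(4, -4, 1), d=5 → -e3, X_1=(4, -4, 0)
t=1: X=(4, -4, 0), d=0 → +e1, X_2=(5, -4, 0)
t=2: X=(5, -4, 0), d=0 → +e1, X_3=(6, -4, 0)
t=3: X=(6, -4, 0), d=2 → +e2, X_4=(6, -3, 0)
t=4: X=(6, -3, 0), d=1 → -e1, X_5=(5, -3, 0)
t=5: X=(5, -3, 0), d=1 → -e1, X_6=(4, -3, 0)
t=6: X=(4, -3, 0), d=3 → -e2, X_7=(4, -4, 0)
t=7: X=(4, -4, 0), d=2 → +e2, X_8=(4, -3, 0)
t=8: X=(4, -3, 0), d=2 → +e2, X_9=(4, -2, 0)

3


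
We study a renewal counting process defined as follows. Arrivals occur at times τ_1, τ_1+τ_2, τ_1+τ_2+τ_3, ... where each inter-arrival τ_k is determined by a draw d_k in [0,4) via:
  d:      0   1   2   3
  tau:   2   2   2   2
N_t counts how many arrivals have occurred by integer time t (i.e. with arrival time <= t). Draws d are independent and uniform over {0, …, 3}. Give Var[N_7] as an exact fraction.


0

Inter-arrival values over d=0..3: [2, 2, 2, 2]
Each d has probability 1/4, so the pmf of τ is: f(2) = 1
Let p_n(j) = P(N_n = j), with p_0 = [1]. Condition on τ_1: p_n(0) = P(τ > n), and for j >= 1, p_n(j) = Σ_{k<=n} f(k)·p_{n−k}(j−1)
p_1 = [1]  (j = 0)
p_2 = [0, 1]  (j = 0..1)
p_3 = [0, 1]  (j = 0..1)
p_4 = [0, 0, 1]  (j = 0..2)
p_5 = [0, 0, 1]  (j = 0..2)
p_6 = [0, 0, 0, 1]  (j = 0..3)
p_7 = [0, 0, 0, 1]  (j = 0..3)
E[N_7] = Σ j·p_7(j) = 3;  E[N_7²] = Σ j²·p_7(j) = 9
Var[N_7] = 9 − (3)² = 0


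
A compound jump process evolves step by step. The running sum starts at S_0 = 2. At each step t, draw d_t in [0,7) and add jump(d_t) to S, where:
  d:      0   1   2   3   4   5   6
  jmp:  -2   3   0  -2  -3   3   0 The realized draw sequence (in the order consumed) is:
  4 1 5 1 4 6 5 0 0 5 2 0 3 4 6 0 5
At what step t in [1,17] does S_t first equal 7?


10

t=0: S=2, d=4, jump=-3, S_1=-1
t=1: S=-1, d=1, jump=3, S_2=2
t=2: S=2, d=5, jump=3, S_3=5
t=3: S=5, d=1, jump=3, S_4=8
t=4: S=8, d=4, jump=-3, S_5=5
t=5: S=5, d=6, jump=0, S_6=5
t=6: S=5, d=5, jump=3, S_7=8
t=7: S=8, d=0, jump=-2, S_8=6
t=8: S=6, d=0, jump=-2, S_9=4
t=9: S=4, d=5, jump=3, S_10=7
t=10: S=7, d=2, jump=0, S_11=7
t=11: S=7, d=0, jump=-2, S_12=5
t=12: S=5, d=3, jump=-2, S_13=3
t=13: S=3, d=4, jump=-3, S_14=0
t=14: S=0, d=6, jump=0, S_15=0
t=15: S=0, d=0, jump=-2, S_16=-2
t=16: S=-2, d=5, jump=3, S_17=1


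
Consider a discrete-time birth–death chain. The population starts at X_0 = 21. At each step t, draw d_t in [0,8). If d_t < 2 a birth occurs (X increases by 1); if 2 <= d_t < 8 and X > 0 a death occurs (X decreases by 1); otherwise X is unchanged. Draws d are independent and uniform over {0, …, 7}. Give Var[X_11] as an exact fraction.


33/4

X can drop by at most 1 per step and X_0 = 21 > T = 11, so X_t >= 21 − t >= 10 > 0 for every t <= 11: the floor at 0 (the 'and X > 0' condition) never binds. Hence X_11 = X_0 + Σ_{t<11} Y_t with i.i.d. increments Y_t = y(d_t) ∈ {+1, −1, 0}.
Outcome values over d=0..7: [1, 1, -1, -1, -1, -1, -1, -1]
Σy = -4, Σy² = 8, M = 8
μ = -4/8 = -1/2,  σ² = 8/8 − (-1/2)² = 3/4
Independent increments: Var[X_11] = 11·σ² = 11·(3/4) = 33/4


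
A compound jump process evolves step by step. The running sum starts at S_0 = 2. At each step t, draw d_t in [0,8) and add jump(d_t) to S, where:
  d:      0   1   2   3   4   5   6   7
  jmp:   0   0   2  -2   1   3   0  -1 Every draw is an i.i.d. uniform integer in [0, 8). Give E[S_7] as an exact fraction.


Outcome values over d=0..7: [0, 0, 2, -2, 1, 3, 0, -1]
Σy = 3, Σy² = 19, M = 8
μ = 3/8 = 3/8,  σ² = 19/8 − (3/8)² = 143/64
E[S_7] = 2 + 7·(3/8) = 37/8

37/8


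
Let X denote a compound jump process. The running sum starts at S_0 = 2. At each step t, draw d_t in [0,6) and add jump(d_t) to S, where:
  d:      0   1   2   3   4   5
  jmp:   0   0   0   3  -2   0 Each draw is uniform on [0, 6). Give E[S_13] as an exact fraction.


25/6

Outcome values over d=0..5: [0, 0, 0, 3, -2, 0]
Σy = 1, Σy² = 13, M = 6
μ = 1/6 = 1/6,  σ² = 13/6 − (1/6)² = 77/36
E[S_13] = 2 + 13·(1/6) = 25/6


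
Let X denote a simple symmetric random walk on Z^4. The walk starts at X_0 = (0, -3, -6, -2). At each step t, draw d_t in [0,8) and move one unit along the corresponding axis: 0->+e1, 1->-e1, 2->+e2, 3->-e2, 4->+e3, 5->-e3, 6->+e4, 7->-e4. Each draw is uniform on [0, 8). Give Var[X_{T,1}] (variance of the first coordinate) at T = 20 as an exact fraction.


Outcome values over d=0..7: [1, -1, 0, 0, 0, 0, 0, 0]
Σy = 0, Σy² = 2, M = 8
μ = 0/8 = 0,  σ² = 2/8 − (0)² = 1/4
Independent increments: Var[X_20] = 20·σ² = 20·(1/4) = 5

5


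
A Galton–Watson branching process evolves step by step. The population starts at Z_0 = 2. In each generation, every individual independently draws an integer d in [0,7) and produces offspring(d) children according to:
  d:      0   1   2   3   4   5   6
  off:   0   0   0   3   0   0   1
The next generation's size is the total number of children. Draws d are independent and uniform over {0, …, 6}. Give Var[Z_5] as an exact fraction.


145456128/282475249

Outcome values over d=0..6: [0, 0, 0, 3, 0, 0, 1]
Σy = 4, Σy² = 10, M = 7
μ = 4/7 = 4/7,  σ² = 10/7 − (4/7)² = 54/49
V_0 = 0, E_0 = 2
V_1 = 54/49·E_0 + (4/7)²·V_0 = 108/49;  E_1 = 8/7
V_2 = 54/49·E_1 + (4/7)²·V_1 = 4752/2401;  E_2 = 32/49
V_3 = 54/49·E_2 + (4/7)²·V_2 = 160704/117649;  E_3 = 128/343
V_4 = 54/49·E_3 + (4/7)²·V_3 = 4942080/5764801;  E_4 = 512/2401
V_5 = 54/49·E_4 + (4/7)²·V_4 = 145456128/282475249;  E_5 = 2048/16807


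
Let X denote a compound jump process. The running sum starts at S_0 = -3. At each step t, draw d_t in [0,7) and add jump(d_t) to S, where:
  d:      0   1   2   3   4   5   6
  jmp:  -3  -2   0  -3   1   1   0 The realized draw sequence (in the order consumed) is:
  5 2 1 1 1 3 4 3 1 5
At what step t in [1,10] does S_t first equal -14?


10

t=0: S=-3, d=5, jump=1, S_1=-2
t=1: S=-2, d=2, jump=0, S_2=-2
t=2: S=-2, d=1, jump=-2, S_3=-4
t=3: S=-4, d=1, jump=-2, S_4=-6
t=4: S=-6, d=1, jump=-2, S_5=-8
t=5: S=-8, d=3, jump=-3, S_6=-11
t=6: S=-11, d=4, jump=1, S_7=-10
t=7: S=-10, d=3, jump=-3, S_8=-13
t=8: S=-13, d=1, jump=-2, S_9=-15
t=9: S=-15, d=5, jump=1, S_10=-14


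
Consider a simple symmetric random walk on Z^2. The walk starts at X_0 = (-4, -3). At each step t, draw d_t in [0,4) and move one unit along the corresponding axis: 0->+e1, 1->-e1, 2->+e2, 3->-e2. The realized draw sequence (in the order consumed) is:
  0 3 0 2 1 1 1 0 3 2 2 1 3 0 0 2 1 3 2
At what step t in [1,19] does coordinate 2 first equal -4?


t=0: X=(-4, -3), d=0 → +e1, X_1=(-3, -3)
t=1: X=(-3, -3), d=3 → -e2, X_2=(-3, -4)
t=2: X=(-3, -4), d=0 → +e1, X_3=(-2, -4)
t=3: X=(-2, -4), d=2 → +e2, X_4=(-2, -3)
t=4: X=(-2, -3), d=1 → -e1, X_5=(-3, -3)
t=5: X=(-3, -3), d=1 → -e1, X_6=(-4, -3)
t=6: X=(-4, -3), d=1 → -e1, X_7=(-5, -3)
t=7: X=(-5, -3), d=0 → +e1, X_8=(-4, -3)
t=8: X=(-4, -3), d=3 → -e2, X_9=(-4, -4)
t=9: X=(-4, -4), d=2 → +e2, X_10=(-4, -3)
t=10: X=(-4, -3), d=2 → +e2, X_11=(-4, -2)
t=11: X=(-4, -2), d=1 → -e1, X_12=(-5, -2)
t=12: X=(-5, -2), d=3 → -e2, X_13=(-5, -3)
t=13: X=(-5, -3), d=0 → +e1, X_14=(-4, -3)
t=14: X=(-4, -3), d=0 → +e1, X_15=(-3, -3)
t=15: X=(-3, -3), d=2 → +e2, X_16=(-3, -2)
t=16: X=(-3, -2), d=1 → -e1, X_17=(-4, -2)
t=17: X=(-4, -2), d=3 → -e2, X_18=(-4, -3)
t=18: X=(-4, -3), d=2 → +e2, X_19=(-4, -2)

2


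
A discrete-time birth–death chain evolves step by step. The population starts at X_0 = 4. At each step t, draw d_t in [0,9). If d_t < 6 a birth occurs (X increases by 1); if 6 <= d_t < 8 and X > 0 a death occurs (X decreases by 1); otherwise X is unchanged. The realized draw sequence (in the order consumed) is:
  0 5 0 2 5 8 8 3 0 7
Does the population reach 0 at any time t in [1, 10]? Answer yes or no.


t=0: X=4, d=0 → birth, X_1=5
t=1: X=5, d=5 → birth, X_2=6
t=2: X=6, d=0 → birth, X_3=7
t=3: X=7, d=2 → birth, X_4=8
t=4: X=8, d=5 → birth, X_5=9
t=5: X=9, d=8 → hold, X_6=9
t=6: X=9, d=8 → hold, X_7=9
t=7: X=9, d=3 → birth, X_8=10
t=8: X=10, d=0 → birth, X_9=11
t=9: X=11, d=7 → death, X_10=10

no


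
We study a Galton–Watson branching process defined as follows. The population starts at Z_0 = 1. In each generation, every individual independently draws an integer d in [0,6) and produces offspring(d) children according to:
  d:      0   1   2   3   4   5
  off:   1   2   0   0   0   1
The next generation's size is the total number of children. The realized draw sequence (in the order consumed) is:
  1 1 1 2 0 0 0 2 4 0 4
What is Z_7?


gen 0: Z_0=1, draws=[1], offspring=[2], Z_1=2
gen 1: Z_1=2, draws=[1, 1], offspring=[2, 2], Z_2=4
gen 2: Z_2=4, draws=[2, 0, 0, 0], offspring=[0, 1, 1, 1], Z_3=3
gen 3: Z_3=3, draws=[2, 4, 0], offspring=[0, 0, 1], Z_4=1
gen 4: Z_4=1, draws=[4], offspring=[0], Z_5=0
gen 5: Z_5=0, draws=[], offspring=[], Z_6=0
gen 6: Z_6=0, draws=[], offspring=[], Z_7=0

0


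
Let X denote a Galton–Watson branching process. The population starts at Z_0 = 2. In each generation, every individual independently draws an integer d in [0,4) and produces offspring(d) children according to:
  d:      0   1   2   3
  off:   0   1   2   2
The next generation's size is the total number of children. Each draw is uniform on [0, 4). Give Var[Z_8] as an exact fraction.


279373359375/2147483648

Outcome values over d=0..3: [0, 1, 2, 2]
Σy = 5, Σy² = 9, M = 4
μ = 5/4 = 5/4,  σ² = 9/4 − (5/4)² = 11/16
V_0 = 0, E_0 = 2
V_1 = 11/16·E_0 + (5/4)²·V_0 = 11/8;  E_1 = 5/2
V_2 = 11/16·E_1 + (5/4)²·V_1 = 495/128;  E_2 = 25/8
V_3 = 11/16·E_2 + (5/4)²·V_2 = 16775/2048;  E_3 = 125/32
V_4 = 11/16·E_3 + (5/4)²·V_3 = 507375/32768;  E_4 = 625/128
V_5 = 11/16·E_4 + (5/4)²·V_4 = 14444375/524288;  E_5 = 3125/512
V_6 = 11/16·E_5 + (5/4)²·V_5 = 396309375/8388608;  E_6 = 15625/2048
V_7 = 11/16·E_6 + (5/4)²·V_6 = 10611734375/134217728;  E_7 = 78125/8192
V_8 = 11/16·E_7 + (5/4)²·V_7 = 279373359375/2147483648;  E_8 = 390625/32768


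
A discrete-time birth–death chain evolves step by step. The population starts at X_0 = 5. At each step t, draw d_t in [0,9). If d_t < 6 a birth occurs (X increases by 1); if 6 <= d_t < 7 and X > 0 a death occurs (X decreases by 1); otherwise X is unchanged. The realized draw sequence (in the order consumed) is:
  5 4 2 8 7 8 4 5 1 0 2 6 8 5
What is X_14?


t=0: X=5, d=5 → birth, X_1=6
t=1: X=6, d=4 → birth, X_2=7
t=2: X=7, d=2 → birth, X_3=8
t=3: X=8, d=8 → hold, X_4=8
t=4: X=8, d=7 → hold, X_5=8
t=5: X=8, d=8 → hold, X_6=8
t=6: X=8, d=4 → birth, X_7=9
t=7: X=9, d=5 → birth, X_8=10
t=8: X=10, d=1 → birth, X_9=11
t=9: X=11, d=0 → birth, X_10=12
t=10: X=12, d=2 → birth, X_11=13
t=11: X=13, d=6 → death, X_12=12
t=12: X=12, d=8 → hold, X_13=12
t=13: X=12, d=5 → birth, X_14=13

13


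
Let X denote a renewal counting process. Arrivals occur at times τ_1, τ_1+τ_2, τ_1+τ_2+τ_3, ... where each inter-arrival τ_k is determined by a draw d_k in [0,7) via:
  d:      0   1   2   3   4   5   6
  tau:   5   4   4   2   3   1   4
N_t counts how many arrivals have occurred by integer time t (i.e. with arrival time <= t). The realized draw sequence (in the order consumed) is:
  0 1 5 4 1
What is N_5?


draw d_1=0: τ_1=5, arrival time A_1=5
draw d_2=1: τ_2=4, arrival time A_2=9
draw d_3=5: τ_3=1, arrival time A_3=10
draw d_4=4: τ_4=3, arrival time A_4=13
draw d_5=1: τ_5=4, arrival time A_5=17
N_t over t=0..5: 0:0 1:0 2:0 3:0 4:0 5:1

1


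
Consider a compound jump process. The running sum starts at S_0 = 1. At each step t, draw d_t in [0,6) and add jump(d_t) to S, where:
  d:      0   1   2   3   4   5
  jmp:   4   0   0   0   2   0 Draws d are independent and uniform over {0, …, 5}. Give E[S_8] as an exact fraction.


Outcome values over d=0..5: [4, 0, 0, 0, 2, 0]
Σy = 6, Σy² = 20, M = 6
μ = 6/6 = 1,  σ² = 20/6 − (1)² = 7/3
E[S_8] = 1 + 8·(1) = 9

9


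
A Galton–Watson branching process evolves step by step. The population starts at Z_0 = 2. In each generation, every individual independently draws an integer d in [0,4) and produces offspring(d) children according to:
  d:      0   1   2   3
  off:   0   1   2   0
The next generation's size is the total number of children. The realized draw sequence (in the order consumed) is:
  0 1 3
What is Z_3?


0

gen 0: Z_0=2, draws=[0, 1], offspring=[0, 1], Z_1=1
gen 1: Z_1=1, draws=[3], offspring=[0], Z_2=0
gen 2: Z_2=0, draws=[], offspring=[], Z_3=0


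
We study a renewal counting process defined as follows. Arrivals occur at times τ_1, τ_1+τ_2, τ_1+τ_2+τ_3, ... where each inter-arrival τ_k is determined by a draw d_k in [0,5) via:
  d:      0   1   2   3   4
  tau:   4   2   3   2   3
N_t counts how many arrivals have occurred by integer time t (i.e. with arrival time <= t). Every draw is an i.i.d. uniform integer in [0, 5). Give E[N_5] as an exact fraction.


37/25

Inter-arrival values over d=0..4: [4, 2, 3, 2, 3]
Each d has probability 1/5, so the pmf of τ is: f(2) = 2/5, f(3) = 2/5, f(4) = 1/5
Renewal equation for m(n) = E[N_n]: condition on τ_1 = k (if k <= n, one arrival plus a fresh copy on the remaining n−k steps): m(n) = F(n) + Σ_{k<=n} f(k)·m(n−k), where F(n) = P(τ <= n) and m(0) = 0
m(1) = F(1) = 0
m(2) = F(2) = 2/5
m(3) = F(3) = 4/5
m(4) = F(4) + f(2)·m(2) = 1 + 2/5·2/5 = 29/25
m(5) = F(5) + f(2)·m(3) + f(3)·m(2) = 1 + 2/5·4/5 + 2/5·2/5 = 37/25
E[N_5] = m(5) = 37/25


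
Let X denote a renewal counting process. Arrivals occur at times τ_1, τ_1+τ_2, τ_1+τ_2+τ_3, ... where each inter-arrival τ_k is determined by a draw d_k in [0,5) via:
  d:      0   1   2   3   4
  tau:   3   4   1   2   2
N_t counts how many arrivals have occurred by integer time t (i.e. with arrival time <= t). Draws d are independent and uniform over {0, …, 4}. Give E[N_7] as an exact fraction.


Inter-arrival values over d=0..4: [3, 4, 1, 2, 2]
Each d has probability 1/5, so the pmf of τ is: f(1) = 1/5, f(2) = 2/5, f(3) = 1/5, f(4) = 1/5
Renewal equation for m(n) = E[N_n]: condition on τ_1 = k (if k <= n, one arrival plus a fresh copy on the remaining n−k steps): m(n) = F(n) + Σ_{k<=n} f(k)·m(n−k), where F(n) = P(τ <= n) and m(0) = 0
m(1) = F(1) = 1/5
m(2) = F(2) + f(1)·m(1) = 3/5 + 1/5·1/5 = 16/25
m(3) = F(3) + f(1)·m(2) + f(2)·m(1) = 4/5 + 1/5·16/25 + 2/5·1/5 = 126/125
m(4) = F(4) + f(1)·m(3) + f(2)·m(2) + f(3)·m(1) = 1 + 1/5·126/125 + 2/5·16/25 + 1/5·1/5 = 936/625
m(5) = F(5) + f(1)·m(4) + f(2)·m(3) + f(3)·m(2) + f(4)·m(1) = 1 + 1/5·936/625 + 2/5·126/125 + 1/5·16/25 + 1/5·1/5 = 5846/3125
m(6) = F(6) + f(1)·m(5) + f(2)·m(4) + f(3)·m(3) + f(4)·m(2) = 1 + 1/5·5846/3125 + 2/5·936/625 + 1/5·126/125 + 1/5·16/25 = 35981/15625
m(7) = F(7) + f(1)·m(6) + f(2)·m(5) + f(3)·m(4) + f(4)·m(3) = 1 + 1/5·35981/15625 + 2/5·5846/3125 + 1/5·936/625 + 1/5·126/125 = 211716/78125
E[N_7] = m(7) = 211716/78125

211716/78125


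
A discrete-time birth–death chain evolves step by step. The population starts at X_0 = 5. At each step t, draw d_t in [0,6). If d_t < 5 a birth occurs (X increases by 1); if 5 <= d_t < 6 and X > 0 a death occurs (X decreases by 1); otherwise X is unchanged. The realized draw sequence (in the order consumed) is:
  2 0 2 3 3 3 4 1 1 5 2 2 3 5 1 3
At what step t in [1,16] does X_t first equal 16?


t=0: X=5, d=2 → birth, X_1=6
t=1: X=6, d=0 → birth, X_2=7
t=2: X=7, d=2 → birth, X_3=8
t=3: X=8, d=3 → birth, X_4=9
t=4: X=9, d=3 → birth, X_5=10
t=5: X=10, d=3 → birth, X_6=11
t=6: X=11, d=4 → birth, X_7=12
t=7: X=12, d=1 → birth, X_8=13
t=8: X=13, d=1 → birth, X_9=14
t=9: X=14, d=5 → death, X_10=13
t=10: X=13, d=2 → birth, X_11=14
t=11: X=14, d=2 → birth, X_12=15
t=12: X=15, d=3 → birth, X_13=16
t=13: X=16, d=5 → death, X_14=15
t=14: X=15, d=1 → birth, X_15=16
t=15: X=16, d=3 → birth, X_16=17

13


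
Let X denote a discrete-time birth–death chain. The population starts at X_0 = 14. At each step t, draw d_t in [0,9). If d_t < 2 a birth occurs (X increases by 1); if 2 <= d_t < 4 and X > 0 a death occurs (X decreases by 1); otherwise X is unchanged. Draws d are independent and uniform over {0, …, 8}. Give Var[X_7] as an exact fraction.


X can drop by at most 1 per step and X_0 = 14 > T = 7, so X_t >= 14 − t >= 7 > 0 for every t <= 7: the floor at 0 (the 'and X > 0' condition) never binds. Hence X_7 = X_0 + Σ_{t<7} Y_t with i.i.d. increments Y_t = y(d_t) ∈ {+1, −1, 0}.
Outcome values over d=0..8: [1, 1, -1, -1, 0, 0, 0, 0, 0]
Σy = 0, Σy² = 4, M = 9
μ = 0/9 = 0,  σ² = 4/9 − (0)² = 4/9
Independent increments: Var[X_7] = 7·σ² = 7·(4/9) = 28/9

28/9


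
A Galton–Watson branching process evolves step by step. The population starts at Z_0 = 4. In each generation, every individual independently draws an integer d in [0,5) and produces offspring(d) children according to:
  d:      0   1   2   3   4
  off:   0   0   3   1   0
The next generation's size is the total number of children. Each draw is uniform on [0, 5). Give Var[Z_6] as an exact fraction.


Outcome values over d=0..4: [0, 0, 3, 1, 0]
Σy = 4, Σy² = 10, M = 5
μ = 4/5 = 4/5,  σ² = 10/5 − (4/5)² = 34/25
V_0 = 0, E_0 = 4
V_1 = 34/25·E_0 + (4/5)²·V_0 = 136/25;  E_1 = 16/5
V_2 = 34/25·E_1 + (4/5)²·V_1 = 4896/625;  E_2 = 64/25
V_3 = 34/25·E_2 + (4/5)²·V_2 = 132736/15625;  E_3 = 256/125
V_4 = 34/25·E_3 + (4/5)²·V_3 = 3211776/390625;  E_4 = 1024/625
V_5 = 34/25·E_4 + (4/5)²·V_4 = 73148416/9765625;  E_5 = 4096/3125
V_6 = 34/25·E_5 + (4/5)²·V_5 = 1605574656/244140625;  E_6 = 16384/15625

1605574656/244140625


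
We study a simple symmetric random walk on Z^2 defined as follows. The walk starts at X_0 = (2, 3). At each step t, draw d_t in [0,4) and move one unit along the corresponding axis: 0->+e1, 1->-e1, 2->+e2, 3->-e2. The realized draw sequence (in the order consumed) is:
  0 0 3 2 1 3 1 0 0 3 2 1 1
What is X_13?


(2, 2)

t=0: X=(2, 3), d=0 → +e1, X_1=(3, 3)
t=1: X=(3, 3), d=0 → +e1, X_2=(4, 3)
t=2: X=(4, 3), d=3 → -e2, X_3=(4, 2)
t=3: X=(4, 2), d=2 → +e2, X_4=(4, 3)
t=4: X=(4, 3), d=1 → -e1, X_5=(3, 3)
t=5: X=(3, 3), d=3 → -e2, X_6=(3, 2)
t=6: X=(3, 2), d=1 → -e1, X_7=(2, 2)
t=7: X=(2, 2), d=0 → +e1, X_8=(3, 2)
t=8: X=(3, 2), d=0 → +e1, X_9=(4, 2)
t=9: X=(4, 2), d=3 → -e2, X_10=(4, 1)
t=10: X=(4, 1), d=2 → +e2, X_11=(4, 2)
t=11: X=(4, 2), d=1 → -e1, X_12=(3, 2)
t=12: X=(3, 2), d=1 → -e1, X_13=(2, 2)


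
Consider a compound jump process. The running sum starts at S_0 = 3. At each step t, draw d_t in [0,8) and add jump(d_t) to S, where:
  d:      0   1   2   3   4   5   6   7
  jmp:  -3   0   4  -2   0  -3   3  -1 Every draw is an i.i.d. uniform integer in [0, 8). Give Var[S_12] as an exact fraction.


Outcome values over d=0..7: [-3, 0, 4, -2, 0, -3, 3, -1]
Σy = -2, Σy² = 48, M = 8
μ = -2/8 = -1/4,  σ² = 48/8 − (-1/4)² = 95/16
Independent increments: Var[S_12] = 12·σ² = 12·(95/16) = 285/4

285/4


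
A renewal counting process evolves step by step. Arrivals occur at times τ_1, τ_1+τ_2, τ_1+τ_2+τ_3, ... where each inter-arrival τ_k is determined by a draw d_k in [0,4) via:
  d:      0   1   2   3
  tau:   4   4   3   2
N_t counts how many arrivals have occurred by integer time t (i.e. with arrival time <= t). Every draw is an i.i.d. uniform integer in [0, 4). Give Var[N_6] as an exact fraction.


1151/4096

Inter-arrival values over d=0..3: [4, 4, 3, 2]
Each d has probability 1/4, so the pmf of τ is: f(2) = 1/4, f(3) = 1/4, f(4) = 1/2
Let p_n(j) = P(N_n = j), with p_0 = [1]. Condition on τ_1: p_n(0) = P(τ > n), and for j >= 1, p_n(j) = Σ_{k<=n} f(k)·p_{n−k}(j−1)
p_1 = [1]  (j = 0)
p_2 = [3/4, 1/4]  (j = 0..1)
p_3 = [1/2, 1/2]  (j = 0..1)
p_4 = [0, 15/16, 1/16]  (j = 0..2)
p_5 = [0, 13/16, 3/16]  (j = 0..2)
p_6 = [0, 1/2, 31/64, 1/64]  (j = 0..3)
E[N_6] = Σ j·p_6(j) = 97/64;  E[N_6²] = Σ j²·p_6(j) = 165/64
Var[N_6] = 165/64 − (97/64)² = 1151/4096


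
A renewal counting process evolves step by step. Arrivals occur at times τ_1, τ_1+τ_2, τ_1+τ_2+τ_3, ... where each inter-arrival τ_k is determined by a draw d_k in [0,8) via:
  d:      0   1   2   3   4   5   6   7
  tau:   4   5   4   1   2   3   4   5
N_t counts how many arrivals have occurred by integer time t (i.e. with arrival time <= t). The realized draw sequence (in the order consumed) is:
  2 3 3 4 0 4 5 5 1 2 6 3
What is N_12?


5

draw d_1=2: τ_1=4, arrival time A_1=4
draw d_2=3: τ_2=1, arrival time A_2=5
draw d_3=3: τ_3=1, arrival time A_3=6
draw d_4=4: τ_4=2, arrival time A_4=8
draw d_5=0: τ_5=4, arrival time A_5=12
draw d_6=4: τ_6=2, arrival time A_6=14
draw d_7=5: τ_7=3, arrival time A_7=17
draw d_8=5: τ_8=3, arrival time A_8=20
draw d_9=1: τ_9=5, arrival time A_9=25
draw d_10=2: τ_10=4, arrival time A_10=29
draw d_11=6: τ_11=4, arrival time A_11=33
draw d_12=3: τ_12=1, arrival time A_12=34
N_t over t=0..12: 0:0 1:0 2:0 3:0 4:1 5:2 6:3 7:3 8:4 9:4 10:4 11:4 12:5


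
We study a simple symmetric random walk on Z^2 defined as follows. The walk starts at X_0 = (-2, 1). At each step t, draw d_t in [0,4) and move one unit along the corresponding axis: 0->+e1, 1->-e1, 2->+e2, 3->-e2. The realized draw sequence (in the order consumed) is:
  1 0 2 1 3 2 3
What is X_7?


t=0: X=(-2, 1), d=1 → -e1, X_1=(-3, 1)
t=1: X=(-3, 1), d=0 → +e1, X_2=(-2, 1)
t=2: X=(-2, 1), d=2 → +e2, X_3=(-2, 2)
t=3: X=(-2, 2), d=1 → -e1, X_4=(-3, 2)
t=4: X=(-3, 2), d=3 → -e2, X_5=(-3, 1)
t=5: X=(-3, 1), d=2 → +e2, X_6=(-3, 2)
t=6: X=(-3, 2), d=3 → -e2, X_7=(-3, 1)

(-3, 1)


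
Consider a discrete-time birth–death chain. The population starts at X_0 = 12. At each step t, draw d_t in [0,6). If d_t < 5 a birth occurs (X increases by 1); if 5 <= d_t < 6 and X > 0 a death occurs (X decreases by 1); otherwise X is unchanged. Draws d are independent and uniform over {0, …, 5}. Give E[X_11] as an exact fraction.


58/3

X can drop by at most 1 per step and X_0 = 12 > T = 11, so X_t >= 12 − t >= 1 > 0 for every t <= 11: the floor at 0 (the 'and X > 0' condition) never binds. Hence X_11 = X_0 + Σ_{t<11} Y_t with i.i.d. increments Y_t = y(d_t) ∈ {+1, −1, 0}.
Outcome values over d=0..5: [1, 1, 1, 1, 1, -1]
Σy = 4, Σy² = 6, M = 6
μ = 4/6 = 2/3,  σ² = 6/6 − (2/3)² = 5/9
E[X_11] = 12 + 11·(2/3) = 58/3


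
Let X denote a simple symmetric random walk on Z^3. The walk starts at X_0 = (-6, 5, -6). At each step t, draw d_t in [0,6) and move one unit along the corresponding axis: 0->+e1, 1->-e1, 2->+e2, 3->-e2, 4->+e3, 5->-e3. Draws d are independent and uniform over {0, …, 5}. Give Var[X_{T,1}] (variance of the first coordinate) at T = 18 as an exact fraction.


Outcome values over d=0..5: [1, -1, 0, 0, 0, 0]
Σy = 0, Σy² = 2, M = 6
μ = 0/6 = 0,  σ² = 2/6 − (0)² = 1/3
Independent increments: Var[X_18] = 18·σ² = 18·(1/3) = 6

6


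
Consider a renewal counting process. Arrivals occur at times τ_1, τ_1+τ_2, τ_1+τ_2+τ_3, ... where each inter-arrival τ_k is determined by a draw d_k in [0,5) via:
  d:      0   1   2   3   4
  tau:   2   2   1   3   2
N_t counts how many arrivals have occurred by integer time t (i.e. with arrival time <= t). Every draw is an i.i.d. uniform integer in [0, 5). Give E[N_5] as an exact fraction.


7191/3125

Inter-arrival values over d=0..4: [2, 2, 1, 3, 2]
Each d has probability 1/5, so the pmf of τ is: f(1) = 1/5, f(2) = 3/5, f(3) = 1/5
Renewal equation for m(n) = E[N_n]: condition on τ_1 = k (if k <= n, one arrival plus a fresh copy on the remaining n−k steps): m(n) = F(n) + Σ_{k<=n} f(k)·m(n−k), where F(n) = P(τ <= n) and m(0) = 0
m(1) = F(1) = 1/5
m(2) = F(2) + f(1)·m(1) = 4/5 + 1/5·1/5 = 21/25
m(3) = F(3) + f(1)·m(2) + f(2)·m(1) = 1 + 1/5·21/25 + 3/5·1/5 = 161/125
m(4) = F(4) + f(1)·m(3) + f(2)·m(2) + f(3)·m(1) = 1 + 1/5·161/125 + 3/5·21/25 + 1/5·1/5 = 1126/625
m(5) = F(5) + f(1)·m(4) + f(2)·m(3) + f(3)·m(2) = 1 + 1/5·1126/625 + 3/5·161/125 + 1/5·21/25 = 7191/3125
E[N_5] = m(5) = 7191/3125


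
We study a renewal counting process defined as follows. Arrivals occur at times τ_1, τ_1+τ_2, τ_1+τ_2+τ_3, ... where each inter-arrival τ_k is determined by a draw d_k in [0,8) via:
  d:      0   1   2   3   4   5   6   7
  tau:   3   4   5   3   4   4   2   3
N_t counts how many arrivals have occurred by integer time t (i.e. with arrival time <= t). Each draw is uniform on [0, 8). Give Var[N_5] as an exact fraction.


Inter-arrival values over d=0..7: [3, 4, 5, 3, 4, 4, 2, 3]
Each d has probability 1/8, so the pmf of τ is: f(2) = 1/8, f(3) = 3/8, f(4) = 3/8, f(5) = 1/8
Let p_n(j) = P(N_n = j), with p_0 = [1]. Condition on τ_1: p_n(0) = P(τ > n), and for j >= 1, p_n(j) = Σ_{k<=n} f(k)·p_{n−k}(j−1)
p_1 = [1]  (j = 0)
p_2 = [7/8, 1/8]  (j = 0..1)
p_3 = [1/2, 1/2]  (j = 0..1)
p_4 = [1/8, 55/64, 1/64]  (j = 0..2)
p_5 = [0, 57/64, 7/64]  (j = 0..2)
E[N_5] = Σ j·p_5(j) = 71/64;  E[N_5²] = Σ j²·p_5(j) = 85/64
Var[N_5] = 85/64 − (71/64)² = 399/4096

399/4096


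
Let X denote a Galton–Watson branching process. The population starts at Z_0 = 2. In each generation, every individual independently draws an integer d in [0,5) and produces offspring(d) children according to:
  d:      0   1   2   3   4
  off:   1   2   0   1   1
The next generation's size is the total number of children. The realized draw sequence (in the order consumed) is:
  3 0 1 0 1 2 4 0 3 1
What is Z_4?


4

gen 0: Z_0=2, draws=[3, 0], offspring=[1, 1], Z_1=2
gen 1: Z_1=2, draws=[1, 0], offspring=[2, 1], Z_2=3
gen 2: Z_2=3, draws=[1, 2, 4], offspring=[2, 0, 1], Z_3=3
gen 3: Z_3=3, draws=[0, 3, 1], offspring=[1, 1, 2], Z_4=4


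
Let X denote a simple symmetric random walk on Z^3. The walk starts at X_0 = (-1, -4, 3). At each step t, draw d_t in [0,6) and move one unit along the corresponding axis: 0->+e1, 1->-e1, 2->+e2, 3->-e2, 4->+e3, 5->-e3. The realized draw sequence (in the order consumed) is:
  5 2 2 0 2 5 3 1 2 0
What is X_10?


(0, -1, 1)

t=0: X=(-1, -4, 3), d=5 → -e3, X_1=(-1, -4, 2)
t=1: X=(-1, -4, 2), d=2 → +e2, X_2=(-1, -3, 2)
t=2: X=(-1, -3, 2), d=2 → +e2, X_3=(-1, -2, 2)
t=3: X=(-1, -2, 2), d=0 → +e1, X_4=(0, -2, 2)
t=4: X=(0, -2, 2), d=2 → +e2, X_5=(0, -1, 2)
t=5: X=(0, -1, 2), d=5 → -e3, X_6=(0, -1, 1)
t=6: X=(0, -1, 1), d=3 → -e2, X_7=(0, -2, 1)
t=7: X=(0, -2, 1), d=1 → -e1, X_8=(-1, -2, 1)
t=8: X=(-1, -2, 1), d=2 → +e2, X_9=(-1, -1, 1)
t=9: X=(-1, -1, 1), d=0 → +e1, X_10=(0, -1, 1)


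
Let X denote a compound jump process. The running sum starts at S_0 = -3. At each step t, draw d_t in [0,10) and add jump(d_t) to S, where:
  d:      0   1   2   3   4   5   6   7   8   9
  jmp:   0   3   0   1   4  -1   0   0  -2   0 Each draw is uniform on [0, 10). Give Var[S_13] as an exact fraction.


Outcome values over d=0..9: [0, 3, 0, 1, 4, -1, 0, 0, -2, 0]
Σy = 5, Σy² = 31, M = 10
μ = 5/10 = 1/2,  σ² = 31/10 − (1/2)² = 57/20
Independent increments: Var[S_13] = 13·σ² = 13·(57/20) = 741/20

741/20
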